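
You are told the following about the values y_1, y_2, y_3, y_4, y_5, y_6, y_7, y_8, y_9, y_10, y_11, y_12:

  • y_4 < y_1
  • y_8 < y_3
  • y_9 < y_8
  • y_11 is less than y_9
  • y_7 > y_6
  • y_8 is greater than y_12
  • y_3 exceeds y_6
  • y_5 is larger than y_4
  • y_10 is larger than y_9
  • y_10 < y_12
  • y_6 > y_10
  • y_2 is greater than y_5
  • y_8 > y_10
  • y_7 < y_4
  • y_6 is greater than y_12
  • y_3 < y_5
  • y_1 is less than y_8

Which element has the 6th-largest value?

y_4

The consecutive relations fix a unique order: y_11 < y_9 < y_10 < y_12 < y_6 < y_7 < y_4 < y_1 < y_8 < y_3 < y_5 < y_2.
Counting 6 from the largest end gives y_4.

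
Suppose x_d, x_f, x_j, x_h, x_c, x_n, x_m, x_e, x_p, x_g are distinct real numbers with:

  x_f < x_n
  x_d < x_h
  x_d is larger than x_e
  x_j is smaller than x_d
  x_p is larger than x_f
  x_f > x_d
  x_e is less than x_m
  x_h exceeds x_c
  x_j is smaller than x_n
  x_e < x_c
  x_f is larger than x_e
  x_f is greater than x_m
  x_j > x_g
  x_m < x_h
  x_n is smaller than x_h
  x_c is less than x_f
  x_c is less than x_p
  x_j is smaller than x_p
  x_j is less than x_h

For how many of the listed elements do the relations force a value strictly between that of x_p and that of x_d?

1

Chaining upward from x_d reaches: x_f, x_n, x_h.
Chaining downward from x_p reaches: x_g, x_j, x_e, x_c, x_m, x_f.
Strictly between x_d and x_p are those in both lists: x_f — 1 element.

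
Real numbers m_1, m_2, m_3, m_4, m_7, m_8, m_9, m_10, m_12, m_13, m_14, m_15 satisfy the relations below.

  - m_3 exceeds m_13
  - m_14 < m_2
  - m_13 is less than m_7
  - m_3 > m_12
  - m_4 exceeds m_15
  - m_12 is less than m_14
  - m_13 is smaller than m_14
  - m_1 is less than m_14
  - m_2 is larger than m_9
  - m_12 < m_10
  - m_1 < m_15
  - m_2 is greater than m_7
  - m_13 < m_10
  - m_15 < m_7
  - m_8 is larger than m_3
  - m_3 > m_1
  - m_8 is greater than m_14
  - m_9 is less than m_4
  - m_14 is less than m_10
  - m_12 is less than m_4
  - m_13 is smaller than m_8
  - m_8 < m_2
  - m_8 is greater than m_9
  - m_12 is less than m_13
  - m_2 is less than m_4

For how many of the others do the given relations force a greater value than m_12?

8

From m_12 the given relations immediately reach m_13, m_14, m_3, m_10, m_4.
From those, m_7, m_8, m_2 — 8 in total.
Nothing else is reachable above m_12; 8 in all.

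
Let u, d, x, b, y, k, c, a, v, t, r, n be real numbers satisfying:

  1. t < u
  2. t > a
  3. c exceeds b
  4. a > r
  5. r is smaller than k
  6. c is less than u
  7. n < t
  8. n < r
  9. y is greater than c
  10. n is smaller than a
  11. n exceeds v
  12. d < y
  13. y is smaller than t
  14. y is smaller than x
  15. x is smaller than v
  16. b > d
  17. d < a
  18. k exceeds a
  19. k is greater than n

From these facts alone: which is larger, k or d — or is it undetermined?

Link the given pairs in sequence: d < b; b < c; c < y; y < x; x < v; v < n; n < r; r < a; a < k.
Chaining these gives d < b < c < y < x < v < n < r < a < k.
So k is larger.

k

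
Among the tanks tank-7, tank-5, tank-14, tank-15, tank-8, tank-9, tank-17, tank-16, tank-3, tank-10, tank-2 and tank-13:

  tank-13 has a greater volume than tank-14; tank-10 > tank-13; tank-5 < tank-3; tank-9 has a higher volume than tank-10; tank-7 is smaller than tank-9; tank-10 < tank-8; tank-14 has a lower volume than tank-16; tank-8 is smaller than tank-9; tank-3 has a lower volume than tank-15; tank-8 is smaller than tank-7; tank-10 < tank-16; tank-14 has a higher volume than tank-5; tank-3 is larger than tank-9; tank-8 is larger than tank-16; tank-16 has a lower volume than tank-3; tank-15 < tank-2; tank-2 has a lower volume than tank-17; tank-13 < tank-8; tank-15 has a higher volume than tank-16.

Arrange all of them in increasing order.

tank-5 < tank-14 < tank-13 < tank-10 < tank-16 < tank-8 < tank-7 < tank-9 < tank-3 < tank-15 < tank-2 < tank-17

Nothing is placed below tank-5, so it is least; from there tank-5 < tank-14; tank-14 < tank-13; tank-13 < tank-10; tank-10 < tank-16; tank-16 < tank-8; tank-8 < tank-7; tank-7 < tank-9; tank-9 < tank-3; tank-3 < tank-15; tank-15 < tank-2; tank-2 < tank-17, each given directly.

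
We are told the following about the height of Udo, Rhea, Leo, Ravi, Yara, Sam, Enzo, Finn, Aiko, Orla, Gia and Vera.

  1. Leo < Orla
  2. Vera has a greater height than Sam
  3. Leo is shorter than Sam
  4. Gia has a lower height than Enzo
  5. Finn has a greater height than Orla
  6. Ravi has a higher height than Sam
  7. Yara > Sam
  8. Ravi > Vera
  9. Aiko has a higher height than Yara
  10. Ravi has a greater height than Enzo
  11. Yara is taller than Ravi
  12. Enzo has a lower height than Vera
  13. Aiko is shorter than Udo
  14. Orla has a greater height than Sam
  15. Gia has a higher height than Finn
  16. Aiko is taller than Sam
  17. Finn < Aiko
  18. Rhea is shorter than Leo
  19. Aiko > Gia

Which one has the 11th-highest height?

Leo

Piecing the relations together gives one ordering: Rhea < Leo < Sam < Orla < Finn < Gia < Enzo < Vera < Ravi < Yara < Aiko < Udo.
The 11th largest is Leo.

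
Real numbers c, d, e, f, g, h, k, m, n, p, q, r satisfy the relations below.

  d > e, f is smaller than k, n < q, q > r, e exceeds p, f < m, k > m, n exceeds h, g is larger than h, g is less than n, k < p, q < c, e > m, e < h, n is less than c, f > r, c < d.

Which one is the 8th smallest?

g

Piecing the relations together gives one ordering: r < f < m < k < p < e < h < g < n < q < c < d.
The 8th smallest is g.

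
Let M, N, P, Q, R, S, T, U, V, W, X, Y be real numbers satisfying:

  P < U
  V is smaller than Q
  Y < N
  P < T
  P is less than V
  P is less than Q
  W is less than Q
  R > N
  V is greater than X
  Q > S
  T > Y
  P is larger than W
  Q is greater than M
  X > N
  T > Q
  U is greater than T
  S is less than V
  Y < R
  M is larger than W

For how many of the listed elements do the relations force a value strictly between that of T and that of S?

Chaining upward from S reaches: V, Q, U.
Chaining downward from T reaches: Y, W, P, N, M, X, V, Q.
Strictly between S and T are those in both lists: V, Q — 2 elements.

2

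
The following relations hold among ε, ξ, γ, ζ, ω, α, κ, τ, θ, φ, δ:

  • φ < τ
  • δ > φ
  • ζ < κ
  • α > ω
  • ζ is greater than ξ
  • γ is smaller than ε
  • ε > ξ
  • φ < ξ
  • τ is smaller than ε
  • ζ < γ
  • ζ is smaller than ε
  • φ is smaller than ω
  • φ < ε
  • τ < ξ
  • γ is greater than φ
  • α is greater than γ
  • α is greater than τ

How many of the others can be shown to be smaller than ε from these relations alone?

The elements the relations force below ε are φ, τ, ξ, ζ, γ — no chain reaches any other.
That is 5.

5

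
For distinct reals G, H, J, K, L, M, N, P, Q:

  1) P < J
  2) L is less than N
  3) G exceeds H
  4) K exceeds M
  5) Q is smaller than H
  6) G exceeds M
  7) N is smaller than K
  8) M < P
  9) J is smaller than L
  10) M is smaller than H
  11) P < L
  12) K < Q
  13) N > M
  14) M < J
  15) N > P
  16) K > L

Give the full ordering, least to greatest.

M < P < J < L < N < K < Q < H < G

Nothing is placed below M, so it is least; from there M < P; P < J; J < L; L < N; N < K; K < Q; Q < H; H < G, each given directly.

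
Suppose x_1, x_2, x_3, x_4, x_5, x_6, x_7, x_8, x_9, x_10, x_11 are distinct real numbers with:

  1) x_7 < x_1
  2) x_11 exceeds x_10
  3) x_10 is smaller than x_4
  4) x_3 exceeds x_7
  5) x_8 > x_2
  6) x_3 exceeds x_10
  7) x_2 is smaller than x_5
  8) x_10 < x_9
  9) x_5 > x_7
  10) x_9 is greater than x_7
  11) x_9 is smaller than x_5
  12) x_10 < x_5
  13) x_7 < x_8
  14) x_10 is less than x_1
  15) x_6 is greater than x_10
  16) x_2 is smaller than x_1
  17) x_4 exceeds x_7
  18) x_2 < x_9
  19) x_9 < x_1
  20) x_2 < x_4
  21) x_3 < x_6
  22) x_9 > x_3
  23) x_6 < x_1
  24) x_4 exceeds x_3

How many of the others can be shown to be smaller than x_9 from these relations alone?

The elements the relations force below x_9 are x_10, x_2, x_7, x_3 — no chain reaches any other.
That is 4.

4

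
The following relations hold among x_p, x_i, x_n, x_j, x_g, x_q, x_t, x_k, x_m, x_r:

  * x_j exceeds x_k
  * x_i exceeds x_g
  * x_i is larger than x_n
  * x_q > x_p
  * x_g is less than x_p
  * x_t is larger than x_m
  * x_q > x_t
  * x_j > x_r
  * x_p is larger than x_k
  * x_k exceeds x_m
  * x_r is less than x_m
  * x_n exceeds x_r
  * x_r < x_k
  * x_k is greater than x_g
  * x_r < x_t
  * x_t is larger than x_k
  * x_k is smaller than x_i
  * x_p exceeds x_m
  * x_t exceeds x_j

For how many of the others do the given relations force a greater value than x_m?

The elements the relations force above x_m are x_k, x_j, x_t, x_p, x_i, x_q — no chain reaches any other.
That is 6.

6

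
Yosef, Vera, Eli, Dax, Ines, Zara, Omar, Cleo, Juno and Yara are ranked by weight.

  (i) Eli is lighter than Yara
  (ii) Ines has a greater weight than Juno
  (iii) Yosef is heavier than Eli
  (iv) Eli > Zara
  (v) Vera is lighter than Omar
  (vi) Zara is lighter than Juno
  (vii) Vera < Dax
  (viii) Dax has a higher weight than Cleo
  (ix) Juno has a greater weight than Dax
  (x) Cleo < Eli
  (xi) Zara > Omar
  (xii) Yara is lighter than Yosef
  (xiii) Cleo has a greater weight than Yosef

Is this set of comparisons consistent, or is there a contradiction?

inconsistent

Chaining the given relations yields Eli < Yara < Yosef < Cleo, so Eli < Cleo. But one relation states Cleo < Eli. These cannot both hold.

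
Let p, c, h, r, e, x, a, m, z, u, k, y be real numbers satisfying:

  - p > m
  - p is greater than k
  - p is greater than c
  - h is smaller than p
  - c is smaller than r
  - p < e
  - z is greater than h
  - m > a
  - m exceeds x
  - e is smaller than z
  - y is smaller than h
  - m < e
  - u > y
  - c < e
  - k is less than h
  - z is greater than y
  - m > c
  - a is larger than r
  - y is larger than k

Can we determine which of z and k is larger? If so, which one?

z

The relevant relations are k < y; y < h; h < p; p < e; e < z.
Chaining these gives k < y < h < p < e < z.
So z is larger.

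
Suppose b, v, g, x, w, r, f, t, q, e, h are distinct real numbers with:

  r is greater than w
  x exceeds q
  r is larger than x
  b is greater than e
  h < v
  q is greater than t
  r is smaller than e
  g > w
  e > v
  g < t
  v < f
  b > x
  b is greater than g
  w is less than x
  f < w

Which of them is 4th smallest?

w

Chaining the given pairs: h < v < f < w < g < t < q < x < r < e < b.
Counting 4 from the smallest end gives w.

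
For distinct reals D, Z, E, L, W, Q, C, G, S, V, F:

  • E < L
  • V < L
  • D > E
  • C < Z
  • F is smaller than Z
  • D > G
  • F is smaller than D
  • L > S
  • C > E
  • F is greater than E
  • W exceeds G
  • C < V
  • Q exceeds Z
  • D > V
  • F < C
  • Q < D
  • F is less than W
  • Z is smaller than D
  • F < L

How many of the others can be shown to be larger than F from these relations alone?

The elements the relations force above F are C, Z, V, L, W, Q, D — no chain reaches any other.
That is 7.

7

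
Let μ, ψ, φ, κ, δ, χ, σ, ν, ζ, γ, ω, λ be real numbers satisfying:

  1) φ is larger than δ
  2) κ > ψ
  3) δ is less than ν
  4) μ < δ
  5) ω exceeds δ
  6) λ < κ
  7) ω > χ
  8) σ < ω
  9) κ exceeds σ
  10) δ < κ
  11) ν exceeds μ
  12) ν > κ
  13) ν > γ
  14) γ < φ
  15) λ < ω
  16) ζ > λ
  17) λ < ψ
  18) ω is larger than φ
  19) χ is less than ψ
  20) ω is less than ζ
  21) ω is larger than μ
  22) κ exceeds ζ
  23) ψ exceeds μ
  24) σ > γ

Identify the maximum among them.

χ is not greatest since χ < ω; λ is not greatest since λ < ζ; μ is not greatest since μ < ν; δ is not greatest since δ < φ; ψ is not greatest since ψ < κ; γ is not greatest since γ < φ; σ is not greatest since σ < ω; φ is not greatest since φ < ω; ω is not greatest since ω < ζ; ζ is not greatest since ζ < κ; κ is not greatest since κ < ν.
Only ν has nothing above it, so ν is the maximum.

ν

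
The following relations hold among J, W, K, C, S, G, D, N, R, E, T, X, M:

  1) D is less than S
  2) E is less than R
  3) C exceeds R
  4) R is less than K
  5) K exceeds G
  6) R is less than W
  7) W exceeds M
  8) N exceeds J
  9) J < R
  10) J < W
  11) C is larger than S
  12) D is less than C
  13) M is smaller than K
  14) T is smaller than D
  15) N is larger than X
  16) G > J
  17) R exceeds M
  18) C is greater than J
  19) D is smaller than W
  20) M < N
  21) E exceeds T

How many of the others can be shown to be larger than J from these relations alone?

From J the given relations immediately reach G, R, W, C, N.
From those, K — 6 in total.
Nothing else is reachable above J; 6 in all.

6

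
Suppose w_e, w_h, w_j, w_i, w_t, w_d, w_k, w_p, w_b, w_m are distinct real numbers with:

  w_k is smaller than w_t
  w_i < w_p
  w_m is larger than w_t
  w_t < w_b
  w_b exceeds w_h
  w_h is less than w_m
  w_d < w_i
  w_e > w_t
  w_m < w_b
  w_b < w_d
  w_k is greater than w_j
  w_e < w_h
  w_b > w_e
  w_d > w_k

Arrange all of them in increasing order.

w_j < w_k < w_t < w_e < w_h < w_m < w_b < w_d < w_i < w_p

The consecutive links are each given: w_j < w_k; w_k < w_t; w_t < w_e; w_e < w_h; w_h < w_m; w_m < w_b; w_b < w_d; w_d < w_i; w_i < w_p.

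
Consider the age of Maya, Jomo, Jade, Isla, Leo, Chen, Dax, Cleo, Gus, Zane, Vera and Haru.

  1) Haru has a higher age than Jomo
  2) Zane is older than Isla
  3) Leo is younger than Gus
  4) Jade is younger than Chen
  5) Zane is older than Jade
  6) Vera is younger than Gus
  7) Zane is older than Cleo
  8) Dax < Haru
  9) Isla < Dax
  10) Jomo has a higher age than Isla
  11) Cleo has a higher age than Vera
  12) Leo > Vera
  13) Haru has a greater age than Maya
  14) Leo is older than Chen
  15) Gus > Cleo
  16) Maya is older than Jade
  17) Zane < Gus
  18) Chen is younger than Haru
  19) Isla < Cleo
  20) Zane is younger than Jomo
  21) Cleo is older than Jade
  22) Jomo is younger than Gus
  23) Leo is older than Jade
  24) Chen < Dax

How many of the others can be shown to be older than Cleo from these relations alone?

Directly above Cleo: Zane, Gus.
One step further: Jomo (3 so far).
One step further: Haru (4 so far).
No other element is forced above Cleo by the given relations, so the count is 4.

4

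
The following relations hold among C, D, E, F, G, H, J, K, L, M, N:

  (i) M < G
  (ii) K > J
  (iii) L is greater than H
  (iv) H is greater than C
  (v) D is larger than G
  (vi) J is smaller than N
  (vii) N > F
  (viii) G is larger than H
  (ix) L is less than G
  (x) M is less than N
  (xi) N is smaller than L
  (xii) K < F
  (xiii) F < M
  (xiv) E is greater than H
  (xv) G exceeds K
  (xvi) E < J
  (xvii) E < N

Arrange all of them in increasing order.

C < H < E < J < K < F < M < N < L < G < D

The consecutive links are each given: C < H; H < E; E < J; J < K; K < F; F < M; M < N; N < L; L < G; G < D.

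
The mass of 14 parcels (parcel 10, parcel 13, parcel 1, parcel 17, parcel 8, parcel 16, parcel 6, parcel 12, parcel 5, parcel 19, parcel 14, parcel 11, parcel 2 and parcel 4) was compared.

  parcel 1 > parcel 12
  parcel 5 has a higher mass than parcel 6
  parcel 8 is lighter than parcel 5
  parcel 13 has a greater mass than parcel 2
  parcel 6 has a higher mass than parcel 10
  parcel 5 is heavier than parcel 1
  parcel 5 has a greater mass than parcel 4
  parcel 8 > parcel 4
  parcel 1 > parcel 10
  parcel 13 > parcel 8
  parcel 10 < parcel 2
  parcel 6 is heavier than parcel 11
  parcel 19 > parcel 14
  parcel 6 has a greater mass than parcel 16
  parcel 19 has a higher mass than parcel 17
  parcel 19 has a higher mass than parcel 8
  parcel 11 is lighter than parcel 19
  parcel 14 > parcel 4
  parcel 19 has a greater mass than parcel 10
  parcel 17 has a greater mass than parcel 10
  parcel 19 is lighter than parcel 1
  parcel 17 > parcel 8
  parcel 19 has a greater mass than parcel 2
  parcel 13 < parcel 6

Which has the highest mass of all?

parcel 5

parcel 12 is not greatest since parcel 12 < parcel 1; parcel 10 is not greatest since parcel 10 < parcel 17; parcel 11 is not greatest since parcel 11 < parcel 19; parcel 4 is not greatest since parcel 4 < parcel 8; parcel 8 is not greatest since parcel 8 < parcel 17; parcel 2 is not greatest since parcel 2 < parcel 13; parcel 17 is not greatest since parcel 17 < parcel 19; parcel 13 is not greatest since parcel 13 < parcel 6; parcel 16 is not greatest since parcel 16 < parcel 6; parcel 14 is not greatest since parcel 14 < parcel 19; parcel 6 is not greatest since parcel 6 < parcel 5; parcel 19 is not greatest since parcel 19 < parcel 1; parcel 1 is not greatest since parcel 1 < parcel 5.
Only parcel 5 has nothing above it, so parcel 5 is the highest mass.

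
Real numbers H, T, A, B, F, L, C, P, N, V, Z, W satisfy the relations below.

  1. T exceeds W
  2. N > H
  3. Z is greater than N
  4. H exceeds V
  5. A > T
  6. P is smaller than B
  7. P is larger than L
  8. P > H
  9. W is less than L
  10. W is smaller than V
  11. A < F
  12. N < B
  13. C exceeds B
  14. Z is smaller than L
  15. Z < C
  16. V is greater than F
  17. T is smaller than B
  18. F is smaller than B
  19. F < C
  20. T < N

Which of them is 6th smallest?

H

Piecing the relations together gives one ordering: W < T < A < F < V < H < N < Z < L < P < B < C.
Counting 6 from the smallest end gives H.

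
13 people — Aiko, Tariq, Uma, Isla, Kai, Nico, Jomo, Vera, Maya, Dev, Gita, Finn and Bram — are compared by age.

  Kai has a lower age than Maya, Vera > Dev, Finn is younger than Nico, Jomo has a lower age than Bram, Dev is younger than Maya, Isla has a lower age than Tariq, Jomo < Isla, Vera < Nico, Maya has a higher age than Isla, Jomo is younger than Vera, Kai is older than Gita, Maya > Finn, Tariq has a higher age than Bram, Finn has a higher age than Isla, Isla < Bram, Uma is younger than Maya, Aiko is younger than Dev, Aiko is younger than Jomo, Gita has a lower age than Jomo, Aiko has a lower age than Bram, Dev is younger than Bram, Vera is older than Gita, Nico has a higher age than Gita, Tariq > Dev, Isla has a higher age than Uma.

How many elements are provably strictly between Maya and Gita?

Chaining upward from Gita reaches: Jomo, Isla, Finn, Vera, Nico, Kai, Bram, Tariq.
Chaining downward from Maya reaches: Aiko, Uma, Jomo, Isla, Dev, Finn, Kai.
Strictly between Gita and Maya are those in both lists: Jomo, Isla, Finn, Kai — 4 elements.

4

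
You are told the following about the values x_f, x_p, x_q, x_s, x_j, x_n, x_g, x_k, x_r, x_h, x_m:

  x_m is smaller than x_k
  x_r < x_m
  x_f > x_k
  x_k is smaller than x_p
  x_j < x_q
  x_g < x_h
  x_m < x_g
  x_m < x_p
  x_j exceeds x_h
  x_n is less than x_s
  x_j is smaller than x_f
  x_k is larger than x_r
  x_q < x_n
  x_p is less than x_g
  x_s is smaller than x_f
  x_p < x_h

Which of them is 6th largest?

x_h

Piecing the relations together gives one ordering: x_r < x_m < x_k < x_p < x_g < x_h < x_j < x_q < x_n < x_s < x_f.
The 6th largest is x_h.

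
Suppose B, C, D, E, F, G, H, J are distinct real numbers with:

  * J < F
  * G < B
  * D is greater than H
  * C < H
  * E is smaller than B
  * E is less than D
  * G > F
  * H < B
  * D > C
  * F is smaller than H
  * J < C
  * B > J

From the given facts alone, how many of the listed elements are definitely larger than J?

The elements the relations force above J are F, C, H, G, B, D — no chain reaches any other.
That is 6.

6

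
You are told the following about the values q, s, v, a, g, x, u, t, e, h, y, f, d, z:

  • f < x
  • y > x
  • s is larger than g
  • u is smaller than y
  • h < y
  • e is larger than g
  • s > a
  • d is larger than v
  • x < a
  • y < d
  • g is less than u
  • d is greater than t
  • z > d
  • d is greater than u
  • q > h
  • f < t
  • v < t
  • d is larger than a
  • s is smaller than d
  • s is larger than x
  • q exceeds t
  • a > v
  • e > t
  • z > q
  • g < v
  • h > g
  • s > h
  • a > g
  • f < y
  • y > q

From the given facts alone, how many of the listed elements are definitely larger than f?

9

From f the given relations immediately reach x, t, y.
From those, q, a, e, s, d — 8 in total.
From those, z — 9 in total.
Nothing else is reachable above f; 9 in all.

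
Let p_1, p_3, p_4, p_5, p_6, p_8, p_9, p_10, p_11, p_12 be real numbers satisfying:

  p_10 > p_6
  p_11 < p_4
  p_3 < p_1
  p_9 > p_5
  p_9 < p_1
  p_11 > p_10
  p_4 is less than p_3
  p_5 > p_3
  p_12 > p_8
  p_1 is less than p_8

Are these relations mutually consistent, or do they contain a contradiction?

The single ordering p_6 < p_10 < p_11 < p_4 < p_3 < p_5 < p_9 < p_1 < p_8 < p_12 satisfies every listed relation, so no contradiction arises.

consistent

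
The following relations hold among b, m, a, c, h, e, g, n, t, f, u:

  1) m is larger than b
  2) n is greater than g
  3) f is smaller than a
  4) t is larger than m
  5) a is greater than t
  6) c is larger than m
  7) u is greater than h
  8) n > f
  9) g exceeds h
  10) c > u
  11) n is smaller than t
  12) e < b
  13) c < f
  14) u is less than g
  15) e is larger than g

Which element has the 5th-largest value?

Piecing the relations together gives one ordering: h < u < g < e < b < m < c < f < n < t < a.
The 5th largest is c.

c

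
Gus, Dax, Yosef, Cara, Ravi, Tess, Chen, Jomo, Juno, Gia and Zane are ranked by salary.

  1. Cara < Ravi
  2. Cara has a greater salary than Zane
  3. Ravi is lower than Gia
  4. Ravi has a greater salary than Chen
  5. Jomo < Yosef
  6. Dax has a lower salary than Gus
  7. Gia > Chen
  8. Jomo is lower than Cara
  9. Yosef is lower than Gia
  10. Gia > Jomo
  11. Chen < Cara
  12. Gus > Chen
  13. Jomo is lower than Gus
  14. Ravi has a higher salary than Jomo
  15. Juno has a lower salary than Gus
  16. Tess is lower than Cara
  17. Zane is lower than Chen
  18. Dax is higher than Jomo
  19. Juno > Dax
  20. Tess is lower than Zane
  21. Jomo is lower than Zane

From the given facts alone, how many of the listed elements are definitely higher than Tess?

The elements the relations force above Tess are Zane, Chen, Cara, Gus, Ravi, Gia — no chain reaches any other.
That is 6.

6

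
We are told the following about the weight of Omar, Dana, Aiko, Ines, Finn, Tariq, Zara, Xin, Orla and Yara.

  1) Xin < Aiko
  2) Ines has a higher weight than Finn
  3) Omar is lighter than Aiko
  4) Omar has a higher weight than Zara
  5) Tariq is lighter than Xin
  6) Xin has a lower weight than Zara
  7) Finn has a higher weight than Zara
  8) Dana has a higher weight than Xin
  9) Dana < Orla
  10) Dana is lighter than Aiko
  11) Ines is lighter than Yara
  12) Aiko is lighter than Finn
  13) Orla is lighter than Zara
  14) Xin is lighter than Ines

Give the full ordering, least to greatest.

Tariq < Xin < Dana < Orla < Zara < Omar < Aiko < Finn < Ines < Yara

Each adjacent pair is fixed by a given relation: Tariq < Xin; Xin < Dana; Dana < Orla; Orla < Zara; Zara < Omar; Omar < Aiko; Aiko < Finn; Finn < Ines; Ines < Yara. Chaining them end to end gives the full order.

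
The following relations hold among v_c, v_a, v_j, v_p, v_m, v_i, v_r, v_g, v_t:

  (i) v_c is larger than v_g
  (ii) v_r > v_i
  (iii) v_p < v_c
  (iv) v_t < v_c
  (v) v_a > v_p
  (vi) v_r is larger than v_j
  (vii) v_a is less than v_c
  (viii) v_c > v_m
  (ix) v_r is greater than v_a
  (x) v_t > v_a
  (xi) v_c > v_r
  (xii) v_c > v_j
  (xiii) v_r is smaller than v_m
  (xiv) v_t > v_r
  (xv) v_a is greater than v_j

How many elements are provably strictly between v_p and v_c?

4

Chaining upward from v_p reaches: v_a, v_r, v_t, v_m.
Chaining downward from v_c reaches: v_j, v_g, v_i, v_a, v_r, v_t, v_m.
Strictly between v_p and v_c are those in both lists: v_a, v_r, v_t, v_m — 4 elements.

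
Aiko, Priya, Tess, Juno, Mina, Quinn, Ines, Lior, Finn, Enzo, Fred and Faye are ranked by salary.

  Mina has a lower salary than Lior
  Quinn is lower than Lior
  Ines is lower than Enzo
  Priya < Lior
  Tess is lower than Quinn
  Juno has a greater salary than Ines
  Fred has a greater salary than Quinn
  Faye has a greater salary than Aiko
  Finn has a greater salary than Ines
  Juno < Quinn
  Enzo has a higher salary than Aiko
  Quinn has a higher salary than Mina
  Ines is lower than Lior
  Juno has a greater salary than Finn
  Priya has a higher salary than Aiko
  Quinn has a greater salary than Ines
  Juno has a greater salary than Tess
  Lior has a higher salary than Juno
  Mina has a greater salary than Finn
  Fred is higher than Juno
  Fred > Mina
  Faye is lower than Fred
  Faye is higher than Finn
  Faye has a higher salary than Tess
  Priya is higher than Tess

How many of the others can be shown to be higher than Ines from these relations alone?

8

Directly above Ines: Finn, Juno, Quinn, Lior, Enzo.
One step further: Mina, Faye, Fred (8 so far).
Nothing else is reachable above Ines; 8 in all.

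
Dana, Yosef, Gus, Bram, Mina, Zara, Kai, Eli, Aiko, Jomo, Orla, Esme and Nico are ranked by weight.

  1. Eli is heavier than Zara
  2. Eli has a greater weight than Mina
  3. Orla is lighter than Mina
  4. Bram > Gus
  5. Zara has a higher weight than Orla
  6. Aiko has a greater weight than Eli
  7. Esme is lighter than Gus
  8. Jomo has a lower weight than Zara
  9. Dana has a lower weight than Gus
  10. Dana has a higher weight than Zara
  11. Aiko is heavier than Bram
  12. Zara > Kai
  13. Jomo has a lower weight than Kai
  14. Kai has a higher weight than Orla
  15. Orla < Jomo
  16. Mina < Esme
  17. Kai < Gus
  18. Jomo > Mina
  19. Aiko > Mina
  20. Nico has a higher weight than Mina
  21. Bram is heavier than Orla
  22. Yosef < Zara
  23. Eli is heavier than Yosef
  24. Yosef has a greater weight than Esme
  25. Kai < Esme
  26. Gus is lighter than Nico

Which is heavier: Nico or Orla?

Orla < Mina < Jomo < Kai < Esme < Yosef < Zara < Dana < Gus < Nico, by transitivity through Mina, Jomo, Kai, Esme, Yosef, Zara, Dana, Gus.
So Orla < Nico; Nico is the heavier of the two.

Nico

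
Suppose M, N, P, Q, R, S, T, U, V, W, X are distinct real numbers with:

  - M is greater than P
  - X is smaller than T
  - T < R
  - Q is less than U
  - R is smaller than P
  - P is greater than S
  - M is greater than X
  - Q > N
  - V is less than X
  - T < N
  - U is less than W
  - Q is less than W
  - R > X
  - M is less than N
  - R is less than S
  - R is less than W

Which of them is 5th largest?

The consecutive relations fix a unique order: V < X < T < R < S < P < M < N < Q < U < W.
The 5th largest is M.

M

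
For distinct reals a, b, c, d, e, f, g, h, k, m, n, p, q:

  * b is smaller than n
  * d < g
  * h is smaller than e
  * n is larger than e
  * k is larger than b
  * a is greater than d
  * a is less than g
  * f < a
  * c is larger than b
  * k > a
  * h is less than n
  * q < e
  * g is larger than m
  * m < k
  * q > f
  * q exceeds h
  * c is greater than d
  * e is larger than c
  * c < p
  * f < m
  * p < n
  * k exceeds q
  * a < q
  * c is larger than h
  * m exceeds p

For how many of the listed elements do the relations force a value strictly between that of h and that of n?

4

Chaining upward from h reaches: q, c, p, e, m, g, k.
Chaining downward from n reaches: d, f, a, b, q, c, p, e.
Strictly between h and n are those in both lists: q, c, p, e — 4 elements.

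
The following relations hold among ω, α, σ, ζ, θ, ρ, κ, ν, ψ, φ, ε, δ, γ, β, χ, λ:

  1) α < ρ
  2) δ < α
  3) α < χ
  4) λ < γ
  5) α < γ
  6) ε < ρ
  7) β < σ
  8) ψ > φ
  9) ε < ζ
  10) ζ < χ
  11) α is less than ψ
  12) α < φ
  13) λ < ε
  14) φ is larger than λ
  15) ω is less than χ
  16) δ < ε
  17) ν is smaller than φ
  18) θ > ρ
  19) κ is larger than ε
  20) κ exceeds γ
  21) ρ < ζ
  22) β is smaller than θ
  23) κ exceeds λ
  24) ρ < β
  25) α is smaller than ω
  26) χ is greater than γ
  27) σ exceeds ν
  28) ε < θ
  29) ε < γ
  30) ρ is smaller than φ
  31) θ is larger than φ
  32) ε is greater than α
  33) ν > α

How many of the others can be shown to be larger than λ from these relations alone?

11

Directly above λ: ε, φ, γ, κ.
One step further: ρ, ζ, θ, ψ, χ (9 so far).
One step further: β (10 so far).
One step further: σ (11 so far).
Nothing else is reachable above λ; 11 in all.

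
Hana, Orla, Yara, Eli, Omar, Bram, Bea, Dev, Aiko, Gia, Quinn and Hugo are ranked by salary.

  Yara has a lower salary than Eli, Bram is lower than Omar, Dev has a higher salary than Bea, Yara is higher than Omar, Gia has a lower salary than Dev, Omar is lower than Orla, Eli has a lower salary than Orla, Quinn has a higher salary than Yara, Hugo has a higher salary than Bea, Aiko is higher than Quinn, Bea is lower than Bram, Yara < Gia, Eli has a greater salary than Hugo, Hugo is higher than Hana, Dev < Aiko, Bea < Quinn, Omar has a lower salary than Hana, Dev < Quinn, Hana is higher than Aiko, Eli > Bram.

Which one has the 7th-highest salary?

Dev

The consecutive relations fix a unique order: Bea < Bram < Omar < Yara < Gia < Dev < Quinn < Aiko < Hana < Hugo < Eli < Orla.
The 7th largest is Dev.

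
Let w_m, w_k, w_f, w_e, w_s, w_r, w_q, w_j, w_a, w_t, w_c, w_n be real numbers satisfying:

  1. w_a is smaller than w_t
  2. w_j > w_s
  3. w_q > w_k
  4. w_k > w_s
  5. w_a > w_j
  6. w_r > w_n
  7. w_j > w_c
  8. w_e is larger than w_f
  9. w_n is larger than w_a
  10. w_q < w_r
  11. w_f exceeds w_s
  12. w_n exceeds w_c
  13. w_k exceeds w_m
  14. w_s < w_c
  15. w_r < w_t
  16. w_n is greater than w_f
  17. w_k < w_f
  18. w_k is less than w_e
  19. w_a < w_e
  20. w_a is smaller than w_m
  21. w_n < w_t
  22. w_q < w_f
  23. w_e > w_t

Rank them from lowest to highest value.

Nothing is placed below w_s, so it is least; from there w_s < w_c; w_c < w_j; w_j < w_a; w_a < w_m; w_m < w_k; w_k < w_q; w_q < w_f; w_f < w_n; w_n < w_r; w_r < w_t; w_t < w_e, each given directly.

w_s < w_c < w_j < w_a < w_m < w_k < w_q < w_f < w_n < w_r < w_t < w_e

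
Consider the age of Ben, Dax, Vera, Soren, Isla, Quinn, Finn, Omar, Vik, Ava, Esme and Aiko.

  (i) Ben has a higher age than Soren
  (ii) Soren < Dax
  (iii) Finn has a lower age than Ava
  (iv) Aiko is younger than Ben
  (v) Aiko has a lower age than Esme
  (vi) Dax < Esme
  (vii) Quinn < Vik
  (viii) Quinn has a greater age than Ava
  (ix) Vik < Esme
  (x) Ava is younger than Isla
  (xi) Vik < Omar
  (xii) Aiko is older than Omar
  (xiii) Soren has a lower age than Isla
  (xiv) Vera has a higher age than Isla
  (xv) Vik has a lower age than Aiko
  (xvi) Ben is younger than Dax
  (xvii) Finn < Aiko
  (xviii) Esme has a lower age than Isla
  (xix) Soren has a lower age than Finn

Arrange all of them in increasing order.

Soren < Finn < Ava < Quinn < Vik < Omar < Aiko < Ben < Dax < Esme < Isla < Vera

The consecutive links are each given: Soren < Finn; Finn < Ava; Ava < Quinn; Quinn < Vik; Vik < Omar; Omar < Aiko; Aiko < Ben; Ben < Dax; Dax < Esme; Esme < Isla; Isla < Vera.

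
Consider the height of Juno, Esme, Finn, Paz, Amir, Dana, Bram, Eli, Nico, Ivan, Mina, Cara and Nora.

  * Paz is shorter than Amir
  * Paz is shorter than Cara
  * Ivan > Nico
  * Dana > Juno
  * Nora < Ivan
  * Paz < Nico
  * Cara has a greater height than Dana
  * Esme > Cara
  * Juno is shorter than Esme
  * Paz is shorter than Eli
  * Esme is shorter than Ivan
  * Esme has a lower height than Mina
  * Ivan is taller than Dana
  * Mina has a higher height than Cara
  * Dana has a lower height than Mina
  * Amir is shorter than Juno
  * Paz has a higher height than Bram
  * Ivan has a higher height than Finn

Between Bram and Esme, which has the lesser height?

Bram

Following the relations from Bram: Bram < Paz < Amir < Juno < Dana < Cara < Esme.
So Bram < Esme; Bram is the shorter of the two.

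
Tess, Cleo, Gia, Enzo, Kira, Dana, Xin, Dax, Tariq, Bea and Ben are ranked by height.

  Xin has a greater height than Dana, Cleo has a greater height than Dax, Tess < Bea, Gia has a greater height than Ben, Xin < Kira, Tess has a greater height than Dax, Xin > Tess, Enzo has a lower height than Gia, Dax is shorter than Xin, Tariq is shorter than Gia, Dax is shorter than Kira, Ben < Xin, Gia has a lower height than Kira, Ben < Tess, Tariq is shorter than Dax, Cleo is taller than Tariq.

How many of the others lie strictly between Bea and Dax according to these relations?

1

The relations place Dax below Bea. An element lies strictly between them when it is forced above Dax and also forced below Bea.
Above Dax: {Cleo, Tess, Xin, Kira}. Below Bea: {Tariq, Ben, Tess}.
Intersection: {Tess} — 1.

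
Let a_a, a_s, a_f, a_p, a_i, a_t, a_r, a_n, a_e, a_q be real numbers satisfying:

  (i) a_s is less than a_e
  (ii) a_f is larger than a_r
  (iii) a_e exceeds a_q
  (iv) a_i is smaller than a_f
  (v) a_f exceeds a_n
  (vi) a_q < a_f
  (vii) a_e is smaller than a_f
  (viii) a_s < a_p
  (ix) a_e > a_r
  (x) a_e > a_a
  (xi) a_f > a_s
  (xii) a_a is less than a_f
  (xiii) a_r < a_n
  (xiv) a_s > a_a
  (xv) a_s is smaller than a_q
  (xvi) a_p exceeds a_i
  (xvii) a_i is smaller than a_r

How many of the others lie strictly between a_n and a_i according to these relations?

1

The relations place a_i below a_n. An element lies strictly between them when it is forced above a_i and also forced below a_n.
Above a_i: {a_r, a_p, a_e, a_f}. Below a_n: {a_r}.
Intersection: {a_r} — 1.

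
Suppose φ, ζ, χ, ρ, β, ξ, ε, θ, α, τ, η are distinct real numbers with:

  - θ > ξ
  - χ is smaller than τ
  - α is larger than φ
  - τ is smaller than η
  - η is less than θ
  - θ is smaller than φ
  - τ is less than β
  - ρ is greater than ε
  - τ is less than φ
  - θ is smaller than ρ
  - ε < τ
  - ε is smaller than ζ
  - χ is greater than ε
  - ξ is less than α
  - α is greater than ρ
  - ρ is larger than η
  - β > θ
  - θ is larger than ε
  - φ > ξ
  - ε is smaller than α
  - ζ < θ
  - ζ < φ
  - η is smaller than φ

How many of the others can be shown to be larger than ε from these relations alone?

Directly above ε: χ, τ, ζ, θ, ρ, α.
One step further: η, β, φ (9 so far).
Nothing else is reachable above ε; 9 in all.

9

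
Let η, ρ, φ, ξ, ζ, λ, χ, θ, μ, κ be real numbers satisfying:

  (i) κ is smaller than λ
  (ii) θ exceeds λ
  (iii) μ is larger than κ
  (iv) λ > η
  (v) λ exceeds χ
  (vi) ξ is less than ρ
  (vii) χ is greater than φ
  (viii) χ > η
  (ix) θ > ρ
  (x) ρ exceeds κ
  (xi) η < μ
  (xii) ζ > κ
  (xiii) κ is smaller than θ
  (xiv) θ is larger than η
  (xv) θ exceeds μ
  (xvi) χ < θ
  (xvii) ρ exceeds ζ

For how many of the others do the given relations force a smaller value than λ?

4

Directly below λ: κ, η, χ.
One step further: φ (4 so far).
Nothing else is reachable below λ; 4 in all.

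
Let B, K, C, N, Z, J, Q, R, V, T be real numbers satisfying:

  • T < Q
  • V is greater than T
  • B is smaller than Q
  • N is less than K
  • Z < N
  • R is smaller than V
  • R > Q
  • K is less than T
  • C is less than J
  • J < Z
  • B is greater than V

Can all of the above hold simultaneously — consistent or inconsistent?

We have B < Q stated directly, yet also Q < R < V < B by chaining the others — so Q < B. Contradiction.

inconsistent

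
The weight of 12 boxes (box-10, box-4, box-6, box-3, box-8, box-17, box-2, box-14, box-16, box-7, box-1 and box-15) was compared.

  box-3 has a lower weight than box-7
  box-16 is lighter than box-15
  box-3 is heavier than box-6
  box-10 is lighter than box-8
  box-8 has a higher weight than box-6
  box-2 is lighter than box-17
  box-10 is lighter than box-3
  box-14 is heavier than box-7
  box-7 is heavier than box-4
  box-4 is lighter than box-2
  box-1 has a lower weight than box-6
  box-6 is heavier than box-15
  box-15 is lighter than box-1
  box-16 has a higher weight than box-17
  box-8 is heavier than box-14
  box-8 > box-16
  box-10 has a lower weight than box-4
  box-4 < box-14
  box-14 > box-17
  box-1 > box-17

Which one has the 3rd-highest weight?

The consecutive relations fix a unique order: box-10 < box-4 < box-2 < box-17 < box-16 < box-15 < box-1 < box-6 < box-3 < box-7 < box-14 < box-8.
Counting 3 from the largest end gives box-7.

box-7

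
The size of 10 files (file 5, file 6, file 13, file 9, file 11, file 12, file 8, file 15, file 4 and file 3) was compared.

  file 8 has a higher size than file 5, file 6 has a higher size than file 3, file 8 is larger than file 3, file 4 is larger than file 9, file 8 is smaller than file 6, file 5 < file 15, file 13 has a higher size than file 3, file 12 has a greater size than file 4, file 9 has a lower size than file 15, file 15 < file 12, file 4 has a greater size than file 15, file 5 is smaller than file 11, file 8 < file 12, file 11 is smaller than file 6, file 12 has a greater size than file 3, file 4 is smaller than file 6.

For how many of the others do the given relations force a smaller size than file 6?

7

The elements the relations force below file 6 are file 5, file 9, file 11, file 15, file 3, file 4, file 8 — no chain reaches any other.
That is 7.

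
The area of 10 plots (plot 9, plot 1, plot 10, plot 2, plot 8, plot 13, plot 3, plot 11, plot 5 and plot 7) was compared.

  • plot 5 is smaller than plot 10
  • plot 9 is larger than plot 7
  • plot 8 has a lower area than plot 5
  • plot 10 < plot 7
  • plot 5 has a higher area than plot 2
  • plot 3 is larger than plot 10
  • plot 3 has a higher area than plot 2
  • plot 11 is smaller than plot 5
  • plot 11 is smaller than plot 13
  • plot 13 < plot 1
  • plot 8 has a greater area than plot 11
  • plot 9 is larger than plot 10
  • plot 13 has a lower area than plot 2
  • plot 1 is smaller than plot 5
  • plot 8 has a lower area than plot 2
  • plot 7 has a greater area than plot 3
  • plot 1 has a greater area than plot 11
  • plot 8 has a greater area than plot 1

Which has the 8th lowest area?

The consecutive relations fix a unique order: plot 11 < plot 13 < plot 1 < plot 8 < plot 2 < plot 5 < plot 10 < plot 3 < plot 7 < plot 9.
Counting 8 from the smallest end gives plot 3.

plot 3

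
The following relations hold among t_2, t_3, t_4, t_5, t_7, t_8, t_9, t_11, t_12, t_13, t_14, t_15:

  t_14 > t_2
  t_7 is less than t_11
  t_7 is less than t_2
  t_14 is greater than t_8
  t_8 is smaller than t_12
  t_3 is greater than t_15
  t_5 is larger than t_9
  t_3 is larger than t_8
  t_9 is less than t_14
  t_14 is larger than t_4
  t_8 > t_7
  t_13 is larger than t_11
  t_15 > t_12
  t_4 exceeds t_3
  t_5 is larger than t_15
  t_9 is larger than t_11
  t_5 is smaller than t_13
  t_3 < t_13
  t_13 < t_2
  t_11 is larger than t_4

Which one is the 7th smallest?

The consecutive relations fix a unique order: t_7 < t_8 < t_12 < t_15 < t_3 < t_4 < t_11 < t_9 < t_5 < t_13 < t_2 < t_14.
The 7th smallest is t_11.

t_11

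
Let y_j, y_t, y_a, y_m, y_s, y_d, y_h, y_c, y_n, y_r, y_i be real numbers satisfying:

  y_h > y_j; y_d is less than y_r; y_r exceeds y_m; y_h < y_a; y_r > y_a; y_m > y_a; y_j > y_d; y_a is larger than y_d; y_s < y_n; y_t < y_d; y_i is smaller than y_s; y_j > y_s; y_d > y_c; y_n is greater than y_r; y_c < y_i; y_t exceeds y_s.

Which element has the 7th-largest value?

y_d

Chaining the given pairs: y_c < y_i < y_s < y_t < y_d < y_j < y_h < y_a < y_m < y_r < y_n.
The 7th largest is y_d.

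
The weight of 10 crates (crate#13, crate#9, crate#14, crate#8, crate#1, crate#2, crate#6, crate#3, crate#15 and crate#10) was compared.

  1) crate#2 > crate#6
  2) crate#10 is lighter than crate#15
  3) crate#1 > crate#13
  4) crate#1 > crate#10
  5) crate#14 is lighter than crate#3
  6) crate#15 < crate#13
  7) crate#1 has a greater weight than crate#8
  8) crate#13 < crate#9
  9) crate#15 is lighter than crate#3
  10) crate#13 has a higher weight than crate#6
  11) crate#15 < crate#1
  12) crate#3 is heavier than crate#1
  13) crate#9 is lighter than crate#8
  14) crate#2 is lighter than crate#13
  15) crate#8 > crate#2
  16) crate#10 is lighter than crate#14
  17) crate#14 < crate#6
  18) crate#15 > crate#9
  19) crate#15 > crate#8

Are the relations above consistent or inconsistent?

Chaining the given relations yields crate#13 < crate#9 < crate#8 < crate#15, so crate#13 < crate#15. But one relation states crate#15 < crate#13. These cannot both hold.

inconsistent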